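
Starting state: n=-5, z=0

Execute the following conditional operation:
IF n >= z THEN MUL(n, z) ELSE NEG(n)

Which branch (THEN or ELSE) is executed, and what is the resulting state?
Branch: ELSE, Final state: n=5, z=0

Evaluating condition: n >= z
n = -5, z = 0
Condition is False, so ELSE branch executes
After NEG(n): n=5, z=0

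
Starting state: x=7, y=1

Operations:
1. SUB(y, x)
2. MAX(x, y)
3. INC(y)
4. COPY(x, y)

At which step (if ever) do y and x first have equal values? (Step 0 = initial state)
Step 4

y and x first become equal after step 4.

Comparing values at each step:
Initial: y=1, x=7
After step 1: y=-6, x=7
After step 2: y=-6, x=7
After step 3: y=-5, x=7
After step 4: y=-5, x=-5 ← equal!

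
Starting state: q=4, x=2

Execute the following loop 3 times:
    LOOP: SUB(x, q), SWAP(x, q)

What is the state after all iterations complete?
q=-8, x=6

Iteration trace:
Start: q=4, x=2
After iteration 1: q=-2, x=4
After iteration 2: q=6, x=-2
After iteration 3: q=-8, x=6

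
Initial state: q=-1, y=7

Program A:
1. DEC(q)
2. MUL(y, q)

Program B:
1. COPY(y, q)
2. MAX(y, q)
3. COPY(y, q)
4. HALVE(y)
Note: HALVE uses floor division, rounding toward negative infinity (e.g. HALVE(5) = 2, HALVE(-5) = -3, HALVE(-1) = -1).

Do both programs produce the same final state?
No

Program A final state: q=-2, y=-14
Program B final state: q=-1, y=-1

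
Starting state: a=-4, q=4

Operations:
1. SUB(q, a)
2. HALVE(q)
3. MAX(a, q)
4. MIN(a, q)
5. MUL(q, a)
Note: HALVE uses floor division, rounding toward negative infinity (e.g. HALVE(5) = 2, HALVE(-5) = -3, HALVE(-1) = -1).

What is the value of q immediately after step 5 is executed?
q = 16

Tracing q through execution:
Initial: q = 4
After step 1 (SUB(q, a)): q = 8
After step 2 (HALVE(q)): q = 4
After step 3 (MAX(a, q)): q = 4
After step 4 (MIN(a, q)): q = 4
After step 5 (MUL(q, a)): q = 16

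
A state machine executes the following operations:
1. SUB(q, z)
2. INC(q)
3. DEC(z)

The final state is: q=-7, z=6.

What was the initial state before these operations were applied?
q=-1, z=7

Working backwards:
Final state: q=-7, z=6
Before step 3 (DEC(z)): q=-7, z=7
Before step 2 (INC(q)): q=-8, z=7
Before step 1 (SUB(q, z)): q=-1, z=7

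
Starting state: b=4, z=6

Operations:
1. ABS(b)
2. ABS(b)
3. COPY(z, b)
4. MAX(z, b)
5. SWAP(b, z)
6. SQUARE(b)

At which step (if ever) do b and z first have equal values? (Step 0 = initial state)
Step 3

b and z first become equal after step 3.

Comparing values at each step:
Initial: b=4, z=6
After step 1: b=4, z=6
After step 2: b=4, z=6
After step 3: b=4, z=4 ← equal!
After step 4: b=4, z=4 ← equal!
After step 5: b=4, z=4 ← equal!
After step 6: b=16, z=4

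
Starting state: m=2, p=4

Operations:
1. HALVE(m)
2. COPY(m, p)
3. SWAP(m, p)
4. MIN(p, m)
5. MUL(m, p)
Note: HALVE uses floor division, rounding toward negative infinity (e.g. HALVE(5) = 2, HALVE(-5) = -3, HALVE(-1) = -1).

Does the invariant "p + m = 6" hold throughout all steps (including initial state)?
No, violated after step 1

The invariant is violated after step 1.

State at each step:
Initial: m=2, p=4
After step 1: m=1, p=4
After step 2: m=4, p=4
After step 3: m=4, p=4
After step 4: m=4, p=4
After step 5: m=16, p=4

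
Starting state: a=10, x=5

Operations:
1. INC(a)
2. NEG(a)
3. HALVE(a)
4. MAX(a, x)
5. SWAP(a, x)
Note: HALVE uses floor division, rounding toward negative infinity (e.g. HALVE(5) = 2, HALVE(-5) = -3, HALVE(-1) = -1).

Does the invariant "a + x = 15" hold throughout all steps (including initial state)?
No, violated after step 1

The invariant is violated after step 1.

State at each step:
Initial: a=10, x=5
After step 1: a=11, x=5
After step 2: a=-11, x=5
After step 3: a=-6, x=5
After step 4: a=5, x=5
After step 5: a=5, x=5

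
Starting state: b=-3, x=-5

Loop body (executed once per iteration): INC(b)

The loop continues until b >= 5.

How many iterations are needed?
8

Tracing iterations:
Initial: b=-3, x=-5
After iteration 1: b=-2, x=-5
After iteration 2: b=-1, x=-5
After iteration 3: b=0, x=-5
After iteration 4: b=1, x=-5
After iteration 5: b=2, x=-5
After iteration 6: b=3, x=-5
After iteration 7: b=4, x=-5
After iteration 8: b=5, x=-5
b >= 5 now holds, so the loop exits after 8 iterations.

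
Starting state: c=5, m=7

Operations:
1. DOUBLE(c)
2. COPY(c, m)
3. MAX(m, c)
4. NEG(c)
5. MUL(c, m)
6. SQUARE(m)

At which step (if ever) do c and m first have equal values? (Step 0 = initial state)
Step 2

c and m first become equal after step 2.

Comparing values at each step:
Initial: c=5, m=7
After step 1: c=10, m=7
After step 2: c=7, m=7 ← equal!
After step 3: c=7, m=7 ← equal!
After step 4: c=-7, m=7
After step 5: c=-49, m=7
After step 6: c=-49, m=49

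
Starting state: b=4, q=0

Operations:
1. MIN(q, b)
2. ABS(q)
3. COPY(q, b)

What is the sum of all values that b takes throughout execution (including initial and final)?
16

Values of b at each step:
Initial: b = 4
After step 1: b = 4
After step 2: b = 4
After step 3: b = 4
Sum = 4 + 4 + 4 + 4 = 16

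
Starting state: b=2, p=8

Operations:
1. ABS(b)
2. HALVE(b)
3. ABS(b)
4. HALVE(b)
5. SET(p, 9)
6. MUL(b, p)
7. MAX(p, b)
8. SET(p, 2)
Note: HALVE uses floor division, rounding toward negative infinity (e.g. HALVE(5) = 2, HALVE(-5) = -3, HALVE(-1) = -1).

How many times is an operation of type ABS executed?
2

Counting ABS operations:
Step 1: ABS(b) ← ABS
Step 3: ABS(b) ← ABS
Total: 2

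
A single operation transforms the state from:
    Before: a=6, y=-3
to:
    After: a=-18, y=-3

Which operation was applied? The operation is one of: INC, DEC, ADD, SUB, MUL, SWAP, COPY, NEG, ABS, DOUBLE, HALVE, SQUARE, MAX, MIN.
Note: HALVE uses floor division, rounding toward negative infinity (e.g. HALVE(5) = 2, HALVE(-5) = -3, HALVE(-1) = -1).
MUL(a, y)

Analyzing the change:
Before: a=6, y=-3
After: a=-18, y=-3
Variable a changed from 6 to -18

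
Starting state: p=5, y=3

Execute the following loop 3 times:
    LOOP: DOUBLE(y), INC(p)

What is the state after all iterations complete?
p=8, y=24

Iteration trace:
Start: p=5, y=3
After iteration 1: p=6, y=6
After iteration 2: p=7, y=12
After iteration 3: p=8, y=24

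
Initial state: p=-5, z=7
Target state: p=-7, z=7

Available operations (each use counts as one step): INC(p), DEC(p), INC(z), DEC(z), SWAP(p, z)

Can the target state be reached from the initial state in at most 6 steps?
Yes

Path (2 steps): DEC(p) → DEC(p)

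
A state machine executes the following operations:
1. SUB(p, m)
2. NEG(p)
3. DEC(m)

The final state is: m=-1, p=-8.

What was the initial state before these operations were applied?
m=0, p=8

Working backwards:
Final state: m=-1, p=-8
Before step 3 (DEC(m)): m=0, p=-8
Before step 2 (NEG(p)): m=0, p=8
Before step 1 (SUB(p, m)): m=0, p=8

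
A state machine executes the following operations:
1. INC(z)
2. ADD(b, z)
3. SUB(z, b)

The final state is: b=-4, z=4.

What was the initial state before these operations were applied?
b=-4, z=-1

Working backwards:
Final state: b=-4, z=4
Before step 3 (SUB(z, b)): b=-4, z=0
Before step 2 (ADD(b, z)): b=-4, z=0
Before step 1 (INC(z)): b=-4, z=-1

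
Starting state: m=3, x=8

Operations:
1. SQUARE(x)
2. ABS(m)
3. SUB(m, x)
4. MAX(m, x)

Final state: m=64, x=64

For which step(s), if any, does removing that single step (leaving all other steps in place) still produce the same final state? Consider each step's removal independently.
Step(s) 2, 3

Testing removal of each single step:
Without step 1: final = m=8, x=8 (different)
Without step 2: final = m=64, x=64 (same)
Without step 3: final = m=64, x=64 (same)
Without step 4: final = m=-61, x=64 (different)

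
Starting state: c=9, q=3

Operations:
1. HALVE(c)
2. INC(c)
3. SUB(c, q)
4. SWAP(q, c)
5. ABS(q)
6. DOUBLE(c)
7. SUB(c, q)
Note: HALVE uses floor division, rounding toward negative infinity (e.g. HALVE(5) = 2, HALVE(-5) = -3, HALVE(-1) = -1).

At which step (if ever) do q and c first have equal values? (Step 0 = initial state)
Never

q and c never become equal during execution.

Comparing values at each step:
Initial: q=3, c=9
After step 1: q=3, c=4
After step 2: q=3, c=5
After step 3: q=3, c=2
After step 4: q=2, c=3
After step 5: q=2, c=3
After step 6: q=2, c=6
After step 7: q=2, c=4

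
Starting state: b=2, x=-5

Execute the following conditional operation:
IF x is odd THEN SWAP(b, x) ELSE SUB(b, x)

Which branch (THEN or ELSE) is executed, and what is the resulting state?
Branch: THEN, Final state: b=-5, x=2

Evaluating condition: x is odd
Condition is True, so THEN branch executes
After SWAP(b, x): b=-5, x=2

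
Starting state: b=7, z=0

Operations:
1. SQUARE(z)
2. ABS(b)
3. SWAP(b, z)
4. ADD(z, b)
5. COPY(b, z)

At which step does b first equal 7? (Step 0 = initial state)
Step 0

Tracing b:
Initial: b = 7 ← first occurrence
After step 1: b = 7
After step 2: b = 7
After step 3: b = 0
After step 4: b = 0
After step 5: b = 7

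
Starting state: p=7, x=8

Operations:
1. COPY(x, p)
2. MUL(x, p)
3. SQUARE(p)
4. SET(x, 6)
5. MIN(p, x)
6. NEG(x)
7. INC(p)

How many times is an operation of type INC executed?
1

Counting INC operations:
Step 7: INC(p) ← INC
Total: 1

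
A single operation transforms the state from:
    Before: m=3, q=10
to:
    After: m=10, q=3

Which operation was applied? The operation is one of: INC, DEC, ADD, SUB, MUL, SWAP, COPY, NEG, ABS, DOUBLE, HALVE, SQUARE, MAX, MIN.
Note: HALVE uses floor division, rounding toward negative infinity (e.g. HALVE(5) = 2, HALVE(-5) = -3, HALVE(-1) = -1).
SWAP(q, m)

Analyzing the change:
Before: m=3, q=10
After: m=10, q=3
Variable q changed from 10 to 3
Variable m changed from 3 to 10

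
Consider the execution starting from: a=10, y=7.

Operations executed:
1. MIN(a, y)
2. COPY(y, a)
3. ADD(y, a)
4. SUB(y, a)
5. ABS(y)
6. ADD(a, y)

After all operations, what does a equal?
a = 14

Tracing execution:
Step 1: MIN(a, y) → a = 7
Step 2: COPY(y, a) → a = 7
Step 3: ADD(y, a) → a = 7
Step 4: SUB(y, a) → a = 7
Step 5: ABS(y) → a = 7
Step 6: ADD(a, y) → a = 14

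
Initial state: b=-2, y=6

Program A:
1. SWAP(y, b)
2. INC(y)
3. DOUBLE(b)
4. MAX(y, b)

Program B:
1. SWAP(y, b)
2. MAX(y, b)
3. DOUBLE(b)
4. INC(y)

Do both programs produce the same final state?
No

Program A final state: b=12, y=12
Program B final state: b=12, y=7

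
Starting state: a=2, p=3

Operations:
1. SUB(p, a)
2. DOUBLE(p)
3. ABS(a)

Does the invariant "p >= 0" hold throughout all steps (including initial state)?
Yes

The invariant holds at every step.

State at each step:
Initial: a=2, p=3
After step 1: a=2, p=1
After step 2: a=2, p=2
After step 3: a=2, p=2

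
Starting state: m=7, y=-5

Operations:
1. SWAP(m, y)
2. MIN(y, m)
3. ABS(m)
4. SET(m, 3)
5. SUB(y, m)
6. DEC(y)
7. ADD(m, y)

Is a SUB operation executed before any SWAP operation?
No

First SUB: step 5
First SWAP: step 1
Since 5 > 1, SWAP comes first.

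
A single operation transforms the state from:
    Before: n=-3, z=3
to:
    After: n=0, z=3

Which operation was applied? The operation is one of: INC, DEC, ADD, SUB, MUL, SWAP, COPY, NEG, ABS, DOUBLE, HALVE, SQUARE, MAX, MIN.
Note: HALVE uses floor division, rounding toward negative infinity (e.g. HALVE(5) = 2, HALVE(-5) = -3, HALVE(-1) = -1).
ADD(n, z)

Analyzing the change:
Before: n=-3, z=3
After: n=0, z=3
Variable n changed from -3 to 0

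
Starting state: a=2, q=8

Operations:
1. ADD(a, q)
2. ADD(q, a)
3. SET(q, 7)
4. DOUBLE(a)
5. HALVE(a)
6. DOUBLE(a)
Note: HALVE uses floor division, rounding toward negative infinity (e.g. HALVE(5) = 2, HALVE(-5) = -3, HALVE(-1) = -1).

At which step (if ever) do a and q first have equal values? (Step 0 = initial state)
Never

a and q never become equal during execution.

Comparing values at each step:
Initial: a=2, q=8
After step 1: a=10, q=8
After step 2: a=10, q=18
After step 3: a=10, q=7
After step 4: a=20, q=7
After step 5: a=10, q=7
After step 6: a=20, q=7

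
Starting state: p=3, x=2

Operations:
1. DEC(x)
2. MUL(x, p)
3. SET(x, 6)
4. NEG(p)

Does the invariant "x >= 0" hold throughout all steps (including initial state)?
Yes

The invariant holds at every step.

State at each step:
Initial: p=3, x=2
After step 1: p=3, x=1
After step 2: p=3, x=3
After step 3: p=3, x=6
After step 4: p=-3, x=6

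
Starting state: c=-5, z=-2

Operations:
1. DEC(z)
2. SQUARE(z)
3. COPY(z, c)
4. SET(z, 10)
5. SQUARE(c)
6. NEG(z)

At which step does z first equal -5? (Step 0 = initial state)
Step 3

Tracing z:
Initial: z = -2
After step 1: z = -3
After step 2: z = 9
After step 3: z = -5 ← first occurrence
After step 4: z = 10
After step 5: z = 10
After step 6: z = -10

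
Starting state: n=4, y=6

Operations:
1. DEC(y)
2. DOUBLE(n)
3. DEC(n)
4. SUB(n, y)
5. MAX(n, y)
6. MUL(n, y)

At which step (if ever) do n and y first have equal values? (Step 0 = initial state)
Step 5

n and y first become equal after step 5.

Comparing values at each step:
Initial: n=4, y=6
After step 1: n=4, y=5
After step 2: n=8, y=5
After step 3: n=7, y=5
After step 4: n=2, y=5
After step 5: n=5, y=5 ← equal!
After step 6: n=25, y=5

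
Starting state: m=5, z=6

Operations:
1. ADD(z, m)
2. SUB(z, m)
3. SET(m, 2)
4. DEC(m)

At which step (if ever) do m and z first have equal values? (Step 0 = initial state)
Never

m and z never become equal during execution.

Comparing values at each step:
Initial: m=5, z=6
After step 1: m=5, z=11
After step 2: m=5, z=6
After step 3: m=2, z=6
After step 4: m=1, z=6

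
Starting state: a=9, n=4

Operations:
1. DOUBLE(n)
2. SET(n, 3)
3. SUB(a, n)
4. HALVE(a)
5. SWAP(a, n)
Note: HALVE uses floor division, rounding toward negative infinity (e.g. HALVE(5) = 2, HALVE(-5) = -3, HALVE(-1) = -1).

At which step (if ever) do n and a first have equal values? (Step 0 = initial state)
Step 4

n and a first become equal after step 4.

Comparing values at each step:
Initial: n=4, a=9
After step 1: n=8, a=9
After step 2: n=3, a=9
After step 3: n=3, a=6
After step 4: n=3, a=3 ← equal!
After step 5: n=3, a=3 ← equal!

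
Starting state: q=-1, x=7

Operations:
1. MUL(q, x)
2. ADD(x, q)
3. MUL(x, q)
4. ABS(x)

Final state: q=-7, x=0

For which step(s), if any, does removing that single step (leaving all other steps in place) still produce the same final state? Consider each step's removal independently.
Step(s) 3, 4

Testing removal of each single step:
Without step 1: final = q=-1, x=6 (different)
Without step 2: final = q=-7, x=49 (different)
Without step 3: final = q=-7, x=0 (same)
Without step 4: final = q=-7, x=0 (same)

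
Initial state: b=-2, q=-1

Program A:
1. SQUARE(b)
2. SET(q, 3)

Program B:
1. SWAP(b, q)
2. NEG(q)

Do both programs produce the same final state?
No

Program A final state: b=4, q=3
Program B final state: b=-1, q=2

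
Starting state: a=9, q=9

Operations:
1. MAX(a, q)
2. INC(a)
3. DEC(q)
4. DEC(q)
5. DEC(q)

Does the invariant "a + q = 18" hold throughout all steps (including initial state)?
No, violated after step 2

The invariant is violated after step 2.

State at each step:
Initial: a=9, q=9
After step 1: a=9, q=9
After step 2: a=10, q=9
After step 3: a=10, q=8
After step 4: a=10, q=7
After step 5: a=10, q=6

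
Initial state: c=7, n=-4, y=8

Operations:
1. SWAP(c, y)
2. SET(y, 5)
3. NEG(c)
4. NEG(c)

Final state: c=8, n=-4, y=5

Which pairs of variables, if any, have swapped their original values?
None

Comparing initial and final values:
y: 8 → 5
c: 7 → 8
n: -4 → -4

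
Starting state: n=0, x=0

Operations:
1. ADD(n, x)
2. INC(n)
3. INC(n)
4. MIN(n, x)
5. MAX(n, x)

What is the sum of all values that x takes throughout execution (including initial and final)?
0

Values of x at each step:
Initial: x = 0
After step 1: x = 0
After step 2: x = 0
After step 3: x = 0
After step 4: x = 0
After step 5: x = 0
Sum = 0 + 0 + 0 + 0 + 0 + 0 = 0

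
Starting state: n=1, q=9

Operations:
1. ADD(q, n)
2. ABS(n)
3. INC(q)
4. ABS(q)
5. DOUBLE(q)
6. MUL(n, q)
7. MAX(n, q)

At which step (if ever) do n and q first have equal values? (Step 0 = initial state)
Step 6

n and q first become equal after step 6.

Comparing values at each step:
Initial: n=1, q=9
After step 1: n=1, q=10
After step 2: n=1, q=10
After step 3: n=1, q=11
After step 4: n=1, q=11
After step 5: n=1, q=22
After step 6: n=22, q=22 ← equal!
After step 7: n=22, q=22 ← equal!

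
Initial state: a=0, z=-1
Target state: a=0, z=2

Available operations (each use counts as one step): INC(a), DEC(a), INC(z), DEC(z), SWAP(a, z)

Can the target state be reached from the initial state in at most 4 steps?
Yes

Path (3 steps): INC(z) → INC(z) → INC(z)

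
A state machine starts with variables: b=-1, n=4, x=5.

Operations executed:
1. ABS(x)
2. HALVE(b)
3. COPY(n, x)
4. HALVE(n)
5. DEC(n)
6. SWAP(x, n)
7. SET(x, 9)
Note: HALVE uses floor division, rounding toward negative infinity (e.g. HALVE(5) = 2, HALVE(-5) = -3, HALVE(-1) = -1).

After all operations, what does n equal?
n = 5

Tracing execution:
Step 1: ABS(x) → n = 4
Step 2: HALVE(b) → n = 4
Step 3: COPY(n, x) → n = 5
Step 4: HALVE(n) → n = 2
Step 5: DEC(n) → n = 1
Step 6: SWAP(x, n) → n = 5
Step 7: SET(x, 9) → n = 5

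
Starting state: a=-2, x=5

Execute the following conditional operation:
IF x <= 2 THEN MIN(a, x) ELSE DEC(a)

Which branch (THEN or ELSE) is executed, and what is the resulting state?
Branch: ELSE, Final state: a=-3, x=5

Evaluating condition: x <= 2
x = 5
Condition is False, so ELSE branch executes
After DEC(a): a=-3, x=5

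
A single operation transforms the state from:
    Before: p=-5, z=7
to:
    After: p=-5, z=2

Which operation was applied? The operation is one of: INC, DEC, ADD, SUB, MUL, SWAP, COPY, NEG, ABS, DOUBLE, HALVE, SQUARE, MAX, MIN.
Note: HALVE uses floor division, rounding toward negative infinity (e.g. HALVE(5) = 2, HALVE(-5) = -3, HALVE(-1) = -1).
ADD(z, p)

Analyzing the change:
Before: p=-5, z=7
After: p=-5, z=2
Variable z changed from 7 to 2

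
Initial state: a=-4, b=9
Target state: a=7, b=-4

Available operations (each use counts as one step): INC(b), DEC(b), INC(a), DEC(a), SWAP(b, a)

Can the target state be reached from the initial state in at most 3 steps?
Yes

Path (3 steps): DEC(b) → DEC(b) → SWAP(b, a)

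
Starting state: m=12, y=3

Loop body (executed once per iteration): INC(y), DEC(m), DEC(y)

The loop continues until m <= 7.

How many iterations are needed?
5

Tracing iterations:
Initial: m=12, y=3
After iteration 1: m=11, y=3
After iteration 2: m=10, y=3
After iteration 3: m=9, y=3
After iteration 4: m=8, y=3
After iteration 5: m=7, y=3
m <= 7 now holds, so the loop exits after 5 iterations.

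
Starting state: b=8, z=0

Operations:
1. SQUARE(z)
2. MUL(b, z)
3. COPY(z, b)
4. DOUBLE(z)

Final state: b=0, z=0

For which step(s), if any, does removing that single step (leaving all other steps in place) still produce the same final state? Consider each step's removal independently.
Step(s) 1, 3, 4

Testing removal of each single step:
Without step 1: final = b=0, z=0 (same)
Without step 2: final = b=8, z=16 (different)
Without step 3: final = b=0, z=0 (same)
Without step 4: final = b=0, z=0 (same)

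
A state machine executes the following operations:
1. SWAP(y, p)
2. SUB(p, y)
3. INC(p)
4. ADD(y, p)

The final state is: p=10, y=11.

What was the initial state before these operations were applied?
p=1, y=10

Working backwards:
Final state: p=10, y=11
Before step 4 (ADD(y, p)): p=10, y=1
Before step 3 (INC(p)): p=9, y=1
Before step 2 (SUB(p, y)): p=10, y=1
Before step 1 (SWAP(y, p)): p=1, y=10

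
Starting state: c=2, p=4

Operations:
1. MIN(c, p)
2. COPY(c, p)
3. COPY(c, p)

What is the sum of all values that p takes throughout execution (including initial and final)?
16

Values of p at each step:
Initial: p = 4
After step 1: p = 4
After step 2: p = 4
After step 3: p = 4
Sum = 4 + 4 + 4 + 4 = 16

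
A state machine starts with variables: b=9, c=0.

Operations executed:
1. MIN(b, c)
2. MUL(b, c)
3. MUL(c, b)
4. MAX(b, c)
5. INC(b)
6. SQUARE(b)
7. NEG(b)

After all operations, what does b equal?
b = -1

Tracing execution:
Step 1: MIN(b, c) → b = 0
Step 2: MUL(b, c) → b = 0
Step 3: MUL(c, b) → b = 0
Step 4: MAX(b, c) → b = 0
Step 5: INC(b) → b = 1
Step 6: SQUARE(b) → b = 1
Step 7: NEG(b) → b = -1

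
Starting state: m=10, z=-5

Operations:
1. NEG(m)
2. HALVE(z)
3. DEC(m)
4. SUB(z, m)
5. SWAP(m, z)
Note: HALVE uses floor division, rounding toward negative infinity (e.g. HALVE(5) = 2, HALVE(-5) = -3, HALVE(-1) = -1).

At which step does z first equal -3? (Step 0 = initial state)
Step 2

Tracing z:
Initial: z = -5
After step 1: z = -5
After step 2: z = -3 ← first occurrence
After step 3: z = -3
After step 4: z = 8
After step 5: z = -11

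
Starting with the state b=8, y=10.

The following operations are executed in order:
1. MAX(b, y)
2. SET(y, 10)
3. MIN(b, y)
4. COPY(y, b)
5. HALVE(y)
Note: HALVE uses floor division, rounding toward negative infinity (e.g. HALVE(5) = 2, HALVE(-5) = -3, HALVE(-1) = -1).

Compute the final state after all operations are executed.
{b: 10, y: 5}

Step-by-step execution:
Initial: b=8, y=10
After step 1 (MAX(b, y)): b=10, y=10
After step 2 (SET(y, 10)): b=10, y=10
After step 3 (MIN(b, y)): b=10, y=10
After step 4 (COPY(y, b)): b=10, y=10
After step 5 (HALVE(y)): b=10, y=5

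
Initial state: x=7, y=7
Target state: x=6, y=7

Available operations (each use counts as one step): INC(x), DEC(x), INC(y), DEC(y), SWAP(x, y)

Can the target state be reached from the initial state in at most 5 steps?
Yes

Path (1 step): DEC(x)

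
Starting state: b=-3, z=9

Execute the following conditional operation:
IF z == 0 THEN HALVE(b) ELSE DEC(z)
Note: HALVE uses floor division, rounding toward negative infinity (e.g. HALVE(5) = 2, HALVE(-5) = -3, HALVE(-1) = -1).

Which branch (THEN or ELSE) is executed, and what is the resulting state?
Branch: ELSE, Final state: b=-3, z=8

Evaluating condition: z == 0
z = 9
Condition is False, so ELSE branch executes
After DEC(z): b=-3, z=8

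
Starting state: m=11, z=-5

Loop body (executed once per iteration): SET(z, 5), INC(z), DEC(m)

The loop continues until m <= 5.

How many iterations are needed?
6

Tracing iterations:
Initial: m=11, z=-5
After iteration 1: m=10, z=6
After iteration 2: m=9, z=6
After iteration 3: m=8, z=6
After iteration 4: m=7, z=6
After iteration 5: m=6, z=6
After iteration 6: m=5, z=6
m <= 5 now holds, so the loop exits after 6 iterations.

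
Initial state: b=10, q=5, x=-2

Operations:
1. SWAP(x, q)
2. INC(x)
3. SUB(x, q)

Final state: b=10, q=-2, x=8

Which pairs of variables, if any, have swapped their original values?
None

Comparing initial and final values:
x: -2 → 8
q: 5 → -2
b: 10 → 10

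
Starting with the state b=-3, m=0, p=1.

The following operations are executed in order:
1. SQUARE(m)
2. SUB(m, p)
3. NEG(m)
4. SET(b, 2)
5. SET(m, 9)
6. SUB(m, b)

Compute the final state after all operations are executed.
{b: 2, m: 7, p: 1}

Step-by-step execution:
Initial: b=-3, m=0, p=1
After step 1 (SQUARE(m)): b=-3, m=0, p=1
After step 2 (SUB(m, p)): b=-3, m=-1, p=1
After step 3 (NEG(m)): b=-3, m=1, p=1
After step 4 (SET(b, 2)): b=2, m=1, p=1
After step 5 (SET(m, 9)): b=2, m=9, p=1
After step 6 (SUB(m, b)): b=2, m=7, p=1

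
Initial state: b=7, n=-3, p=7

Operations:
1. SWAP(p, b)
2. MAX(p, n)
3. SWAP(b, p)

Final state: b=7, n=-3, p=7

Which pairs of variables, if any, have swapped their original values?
None

Comparing initial and final values:
b: 7 → 7
p: 7 → 7
n: -3 → -3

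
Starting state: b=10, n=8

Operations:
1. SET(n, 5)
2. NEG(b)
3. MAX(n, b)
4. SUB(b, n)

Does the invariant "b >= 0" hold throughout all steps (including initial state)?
No, violated after step 2

The invariant is violated after step 2.

State at each step:
Initial: b=10, n=8
After step 1: b=10, n=5
After step 2: b=-10, n=5
After step 3: b=-10, n=5
After step 4: b=-15, n=5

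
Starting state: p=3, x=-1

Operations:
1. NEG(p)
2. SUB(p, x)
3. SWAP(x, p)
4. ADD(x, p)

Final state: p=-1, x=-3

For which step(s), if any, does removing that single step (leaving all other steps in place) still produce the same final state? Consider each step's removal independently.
None - removing any single step changes the final result

Testing removal of each single step:
Without step 1: final = p=-1, x=3 (different)
Without step 2: final = p=-1, x=-4 (different)
Without step 3: final = p=-2, x=-3 (different)
Without step 4: final = p=-1, x=-2 (different)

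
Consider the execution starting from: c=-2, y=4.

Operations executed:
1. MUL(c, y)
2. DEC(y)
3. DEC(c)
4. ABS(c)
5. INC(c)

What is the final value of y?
y = 3

Tracing execution:
Step 1: MUL(c, y) → y = 4
Step 2: DEC(y) → y = 3
Step 3: DEC(c) → y = 3
Step 4: ABS(c) → y = 3
Step 5: INC(c) → y = 3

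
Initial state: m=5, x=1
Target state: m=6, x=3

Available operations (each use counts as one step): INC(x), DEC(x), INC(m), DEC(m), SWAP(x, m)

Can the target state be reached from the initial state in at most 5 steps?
Yes

Path (3 steps): INC(x) → INC(x) → INC(m)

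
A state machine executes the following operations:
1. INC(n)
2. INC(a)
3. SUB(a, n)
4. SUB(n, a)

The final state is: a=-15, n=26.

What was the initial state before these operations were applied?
a=-5, n=10

Working backwards:
Final state: a=-15, n=26
Before step 4 (SUB(n, a)): a=-15, n=11
Before step 3 (SUB(a, n)): a=-4, n=11
Before step 2 (INC(a)): a=-5, n=11
Before step 1 (INC(n)): a=-5, n=10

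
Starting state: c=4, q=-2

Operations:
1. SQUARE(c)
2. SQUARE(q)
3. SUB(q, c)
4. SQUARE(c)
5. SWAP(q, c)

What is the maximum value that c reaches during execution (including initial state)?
256

Values of c at each step:
Initial: c = 4
After step 1: c = 16
After step 2: c = 16
After step 3: c = 16
After step 4: c = 256 ← maximum
After step 5: c = -12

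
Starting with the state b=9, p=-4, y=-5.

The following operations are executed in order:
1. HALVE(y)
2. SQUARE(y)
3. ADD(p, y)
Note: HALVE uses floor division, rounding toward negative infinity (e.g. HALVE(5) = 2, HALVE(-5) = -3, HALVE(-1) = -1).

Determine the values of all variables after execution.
{b: 9, p: 5, y: 9}

Step-by-step execution:
Initial: b=9, p=-4, y=-5
After step 1 (HALVE(y)): b=9, p=-4, y=-3
After step 2 (SQUARE(y)): b=9, p=-4, y=9
After step 3 (ADD(p, y)): b=9, p=5, y=9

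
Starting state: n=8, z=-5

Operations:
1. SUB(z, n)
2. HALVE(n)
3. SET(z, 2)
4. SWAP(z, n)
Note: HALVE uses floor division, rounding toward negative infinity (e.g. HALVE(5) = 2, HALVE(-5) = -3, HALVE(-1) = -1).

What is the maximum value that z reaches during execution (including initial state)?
4

Values of z at each step:
Initial: z = -5
After step 1: z = -13
After step 2: z = -13
After step 3: z = 2
After step 4: z = 4 ← maximum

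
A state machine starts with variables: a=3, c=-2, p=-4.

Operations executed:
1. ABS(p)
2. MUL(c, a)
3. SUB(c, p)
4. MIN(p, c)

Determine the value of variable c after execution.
c = -10

Tracing execution:
Step 1: ABS(p) → c = -2
Step 2: MUL(c, a) → c = -6
Step 3: SUB(c, p) → c = -10
Step 4: MIN(p, c) → c = -10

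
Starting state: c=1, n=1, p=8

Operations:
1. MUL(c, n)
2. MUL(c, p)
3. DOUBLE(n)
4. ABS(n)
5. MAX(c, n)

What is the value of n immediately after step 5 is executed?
n = 2

Tracing n through execution:
Initial: n = 1
After step 1 (MUL(c, n)): n = 1
After step 2 (MUL(c, p)): n = 1
After step 3 (DOUBLE(n)): n = 2
After step 4 (ABS(n)): n = 2
After step 5 (MAX(c, n)): n = 2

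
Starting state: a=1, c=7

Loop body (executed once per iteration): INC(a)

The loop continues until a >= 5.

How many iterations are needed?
4

Tracing iterations:
Initial: a=1, c=7
After iteration 1: a=2, c=7
After iteration 2: a=3, c=7
After iteration 3: a=4, c=7
After iteration 4: a=5, c=7
a >= 5 now holds, so the loop exits after 4 iterations.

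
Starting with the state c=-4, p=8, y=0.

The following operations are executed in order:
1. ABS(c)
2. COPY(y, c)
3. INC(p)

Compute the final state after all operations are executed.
{c: 4, p: 9, y: 4}

Step-by-step execution:
Initial: c=-4, p=8, y=0
After step 1 (ABS(c)): c=4, p=8, y=0
After step 2 (COPY(y, c)): c=4, p=8, y=4
After step 3 (INC(p)): c=4, p=9, y=4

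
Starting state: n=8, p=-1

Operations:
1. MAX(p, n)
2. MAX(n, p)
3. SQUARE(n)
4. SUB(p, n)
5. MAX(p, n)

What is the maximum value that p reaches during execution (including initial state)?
64

Values of p at each step:
Initial: p = -1
After step 1: p = 8
After step 2: p = 8
After step 3: p = 8
After step 4: p = -56
After step 5: p = 64 ← maximum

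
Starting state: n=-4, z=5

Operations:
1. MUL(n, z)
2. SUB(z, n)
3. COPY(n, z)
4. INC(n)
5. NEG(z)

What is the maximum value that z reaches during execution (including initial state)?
25

Values of z at each step:
Initial: z = 5
After step 1: z = 5
After step 2: z = 25 ← maximum
After step 3: z = 25
After step 4: z = 25
After step 5: z = -25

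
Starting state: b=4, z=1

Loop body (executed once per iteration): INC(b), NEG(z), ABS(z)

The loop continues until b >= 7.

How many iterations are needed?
3

Tracing iterations:
Initial: b=4, z=1
After iteration 1: b=5, z=1
After iteration 2: b=6, z=1
After iteration 3: b=7, z=1
b >= 7 now holds, so the loop exits after 3 iterations.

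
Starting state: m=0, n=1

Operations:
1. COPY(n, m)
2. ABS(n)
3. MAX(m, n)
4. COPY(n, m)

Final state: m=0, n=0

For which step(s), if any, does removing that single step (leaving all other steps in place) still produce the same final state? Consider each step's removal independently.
Step(s) 2, 3, 4

Testing removal of each single step:
Without step 1: final = m=1, n=1 (different)
Without step 2: final = m=0, n=0 (same)
Without step 3: final = m=0, n=0 (same)
Without step 4: final = m=0, n=0 (same)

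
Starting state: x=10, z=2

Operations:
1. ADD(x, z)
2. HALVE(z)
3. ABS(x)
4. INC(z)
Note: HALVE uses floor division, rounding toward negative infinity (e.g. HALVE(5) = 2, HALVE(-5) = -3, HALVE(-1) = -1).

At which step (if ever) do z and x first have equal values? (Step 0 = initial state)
Never

z and x never become equal during execution.

Comparing values at each step:
Initial: z=2, x=10
After step 1: z=2, x=12
After step 2: z=1, x=12
After step 3: z=1, x=12
After step 4: z=2, x=12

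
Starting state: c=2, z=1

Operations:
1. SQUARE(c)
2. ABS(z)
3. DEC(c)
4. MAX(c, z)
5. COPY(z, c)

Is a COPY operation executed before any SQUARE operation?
No

First COPY: step 5
First SQUARE: step 1
Since 5 > 1, SQUARE comes first.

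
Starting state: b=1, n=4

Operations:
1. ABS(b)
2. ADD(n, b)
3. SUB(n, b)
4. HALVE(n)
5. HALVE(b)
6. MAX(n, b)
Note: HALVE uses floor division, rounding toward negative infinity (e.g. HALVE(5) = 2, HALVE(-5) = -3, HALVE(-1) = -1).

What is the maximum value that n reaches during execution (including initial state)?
5

Values of n at each step:
Initial: n = 4
After step 1: n = 4
After step 2: n = 5 ← maximum
After step 3: n = 4
After step 4: n = 2
After step 5: n = 2
After step 6: n = 2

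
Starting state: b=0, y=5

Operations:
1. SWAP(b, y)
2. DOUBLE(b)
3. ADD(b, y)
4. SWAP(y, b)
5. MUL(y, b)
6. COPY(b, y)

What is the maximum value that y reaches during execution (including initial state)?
10

Values of y at each step:
Initial: y = 5
After step 1: y = 0
After step 2: y = 0
After step 3: y = 0
After step 4: y = 10 ← maximum
After step 5: y = 0
After step 6: y = 0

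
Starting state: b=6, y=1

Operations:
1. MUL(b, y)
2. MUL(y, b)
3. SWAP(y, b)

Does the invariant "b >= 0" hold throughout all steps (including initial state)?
Yes

The invariant holds at every step.

State at each step:
Initial: b=6, y=1
After step 1: b=6, y=1
After step 2: b=6, y=6
After step 3: b=6, y=6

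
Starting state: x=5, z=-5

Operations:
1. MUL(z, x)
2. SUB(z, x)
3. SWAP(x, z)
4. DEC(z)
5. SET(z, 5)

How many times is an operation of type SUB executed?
1

Counting SUB operations:
Step 2: SUB(z, x) ← SUB
Total: 1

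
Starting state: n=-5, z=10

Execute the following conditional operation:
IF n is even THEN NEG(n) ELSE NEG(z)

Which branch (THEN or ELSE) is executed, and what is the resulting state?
Branch: ELSE, Final state: n=-5, z=-10

Evaluating condition: n is even
Condition is False, so ELSE branch executes
After NEG(z): n=-5, z=-10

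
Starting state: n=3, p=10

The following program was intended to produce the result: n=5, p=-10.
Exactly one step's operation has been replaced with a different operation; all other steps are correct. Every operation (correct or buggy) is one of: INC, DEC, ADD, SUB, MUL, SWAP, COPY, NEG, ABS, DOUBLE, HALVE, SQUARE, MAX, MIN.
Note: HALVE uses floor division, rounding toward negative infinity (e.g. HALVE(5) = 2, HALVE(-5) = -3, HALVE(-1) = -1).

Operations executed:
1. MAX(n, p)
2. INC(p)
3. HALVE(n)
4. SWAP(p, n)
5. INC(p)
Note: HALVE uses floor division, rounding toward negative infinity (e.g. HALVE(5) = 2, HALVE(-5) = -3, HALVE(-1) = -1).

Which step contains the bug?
Step 4

Trace with buggy code:
Initial: n=3, p=10
After step 1: n=10, p=10
After step 2: n=10, p=11
After step 3: n=5, p=11
After step 4: n=11, p=5
After step 5: n=11, p=6
Actual final n=11, p=6 ≠ expected n=5, p=-10.
Step 4 is the only position where a single-operation replacement can produce the expected result.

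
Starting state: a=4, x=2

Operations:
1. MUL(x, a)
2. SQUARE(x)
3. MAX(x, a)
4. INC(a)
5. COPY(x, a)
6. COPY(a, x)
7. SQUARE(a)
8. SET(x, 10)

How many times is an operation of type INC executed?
1

Counting INC operations:
Step 4: INC(a) ← INC
Total: 1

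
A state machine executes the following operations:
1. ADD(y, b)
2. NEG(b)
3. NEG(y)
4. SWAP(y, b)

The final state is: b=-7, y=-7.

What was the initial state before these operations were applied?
b=7, y=0

Working backwards:
Final state: b=-7, y=-7
Before step 4 (SWAP(y, b)): b=-7, y=-7
Before step 3 (NEG(y)): b=-7, y=7
Before step 2 (NEG(b)): b=7, y=7
Before step 1 (ADD(y, b)): b=7, y=0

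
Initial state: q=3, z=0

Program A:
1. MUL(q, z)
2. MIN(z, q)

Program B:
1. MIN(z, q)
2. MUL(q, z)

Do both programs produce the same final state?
Yes

Program A final state: q=0, z=0
Program B final state: q=0, z=0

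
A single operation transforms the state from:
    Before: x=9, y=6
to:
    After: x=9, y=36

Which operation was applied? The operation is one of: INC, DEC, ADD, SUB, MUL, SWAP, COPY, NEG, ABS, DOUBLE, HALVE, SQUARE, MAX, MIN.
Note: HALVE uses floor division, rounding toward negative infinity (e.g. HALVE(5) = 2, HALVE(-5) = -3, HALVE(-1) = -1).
SQUARE(y)

Analyzing the change:
Before: x=9, y=6
After: x=9, y=36
Variable y changed from 6 to 36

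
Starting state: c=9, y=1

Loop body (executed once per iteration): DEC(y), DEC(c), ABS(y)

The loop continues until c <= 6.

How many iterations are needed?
3

Tracing iterations:
Initial: c=9, y=1
After iteration 1: c=8, y=0
After iteration 2: c=7, y=1
After iteration 3: c=6, y=0
c <= 6 now holds, so the loop exits after 3 iterations.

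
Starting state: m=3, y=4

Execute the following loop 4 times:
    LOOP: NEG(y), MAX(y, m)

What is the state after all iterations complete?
m=3, y=3

Iteration trace:
Start: m=3, y=4
After iteration 1: m=3, y=3
After iteration 2: m=3, y=3
After iteration 3: m=3, y=3
After iteration 4: m=3, y=3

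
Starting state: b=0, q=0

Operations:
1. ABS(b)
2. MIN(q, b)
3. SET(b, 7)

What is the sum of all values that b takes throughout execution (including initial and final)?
7

Values of b at each step:
Initial: b = 0
After step 1: b = 0
After step 2: b = 0
After step 3: b = 7
Sum = 0 + 0 + 0 + 7 = 7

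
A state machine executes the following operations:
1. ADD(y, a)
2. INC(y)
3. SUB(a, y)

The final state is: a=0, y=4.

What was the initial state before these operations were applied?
a=4, y=-1

Working backwards:
Final state: a=0, y=4
Before step 3 (SUB(a, y)): a=4, y=4
Before step 2 (INC(y)): a=4, y=3
Before step 1 (ADD(y, a)): a=4, y=-1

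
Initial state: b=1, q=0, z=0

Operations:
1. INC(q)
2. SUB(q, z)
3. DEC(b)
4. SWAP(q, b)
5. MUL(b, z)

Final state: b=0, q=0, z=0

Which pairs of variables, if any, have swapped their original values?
None

Comparing initial and final values:
z: 0 → 0
q: 0 → 0
b: 1 → 0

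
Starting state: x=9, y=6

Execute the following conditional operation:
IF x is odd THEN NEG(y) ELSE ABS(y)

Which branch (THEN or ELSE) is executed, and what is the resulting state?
Branch: THEN, Final state: x=9, y=-6

Evaluating condition: x is odd
Condition is True, so THEN branch executes
After NEG(y): x=9, y=-6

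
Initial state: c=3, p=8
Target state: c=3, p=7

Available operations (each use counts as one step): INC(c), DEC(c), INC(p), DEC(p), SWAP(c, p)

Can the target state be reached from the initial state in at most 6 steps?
Yes

Path (1 step): DEC(p)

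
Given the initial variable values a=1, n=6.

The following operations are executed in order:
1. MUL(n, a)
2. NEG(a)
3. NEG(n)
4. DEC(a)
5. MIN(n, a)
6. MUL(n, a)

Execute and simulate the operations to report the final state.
{a: -2, n: 12}

Step-by-step execution:
Initial: a=1, n=6
After step 1 (MUL(n, a)): a=1, n=6
After step 2 (NEG(a)): a=-1, n=6
After step 3 (NEG(n)): a=-1, n=-6
After step 4 (DEC(a)): a=-2, n=-6
After step 5 (MIN(n, a)): a=-2, n=-6
After step 6 (MUL(n, a)): a=-2, n=12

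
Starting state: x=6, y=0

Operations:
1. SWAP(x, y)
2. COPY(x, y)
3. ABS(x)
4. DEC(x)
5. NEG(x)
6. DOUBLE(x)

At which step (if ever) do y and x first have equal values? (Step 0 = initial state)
Step 2

y and x first become equal after step 2.

Comparing values at each step:
Initial: y=0, x=6
After step 1: y=6, x=0
After step 2: y=6, x=6 ← equal!
After step 3: y=6, x=6 ← equal!
After step 4: y=6, x=5
After step 5: y=6, x=-5
After step 6: y=6, x=-10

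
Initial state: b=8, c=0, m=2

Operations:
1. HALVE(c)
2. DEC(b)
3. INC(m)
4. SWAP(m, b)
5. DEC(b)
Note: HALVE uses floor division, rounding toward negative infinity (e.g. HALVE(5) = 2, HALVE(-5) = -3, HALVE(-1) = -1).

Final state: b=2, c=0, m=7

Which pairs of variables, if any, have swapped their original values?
None

Comparing initial and final values:
c: 0 → 0
b: 8 → 2
m: 2 → 7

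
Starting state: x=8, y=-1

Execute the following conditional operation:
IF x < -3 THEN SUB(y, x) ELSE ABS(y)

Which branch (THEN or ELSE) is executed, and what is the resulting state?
Branch: ELSE, Final state: x=8, y=1

Evaluating condition: x < -3
x = 8
Condition is False, so ELSE branch executes
After ABS(y): x=8, y=1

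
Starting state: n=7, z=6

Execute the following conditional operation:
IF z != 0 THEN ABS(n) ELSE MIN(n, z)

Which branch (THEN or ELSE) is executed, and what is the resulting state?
Branch: THEN, Final state: n=7, z=6

Evaluating condition: z != 0
z = 6
Condition is True, so THEN branch executes
After ABS(n): n=7, z=6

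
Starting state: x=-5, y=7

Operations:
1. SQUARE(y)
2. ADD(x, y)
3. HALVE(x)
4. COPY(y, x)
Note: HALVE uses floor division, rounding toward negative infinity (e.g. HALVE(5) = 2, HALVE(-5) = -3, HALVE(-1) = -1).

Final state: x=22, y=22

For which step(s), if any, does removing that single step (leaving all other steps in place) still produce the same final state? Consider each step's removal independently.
None - removing any single step changes the final result

Testing removal of each single step:
Without step 1: final = x=1, y=1 (different)
Without step 2: final = x=-3, y=-3 (different)
Without step 3: final = x=44, y=44 (different)
Without step 4: final = x=22, y=49 (different)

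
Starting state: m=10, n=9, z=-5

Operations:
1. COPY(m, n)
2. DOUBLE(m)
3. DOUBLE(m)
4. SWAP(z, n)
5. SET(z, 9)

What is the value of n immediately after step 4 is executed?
n = -5

Tracing n through execution:
Initial: n = 9
After step 1 (COPY(m, n)): n = 9
After step 2 (DOUBLE(m)): n = 9
After step 3 (DOUBLE(m)): n = 9
After step 4 (SWAP(z, n)): n = -5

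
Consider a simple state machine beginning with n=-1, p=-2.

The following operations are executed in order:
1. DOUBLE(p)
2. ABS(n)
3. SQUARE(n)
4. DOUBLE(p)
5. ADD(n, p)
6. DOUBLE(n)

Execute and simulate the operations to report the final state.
{n: -14, p: -8}

Step-by-step execution:
Initial: n=-1, p=-2
After step 1 (DOUBLE(p)): n=-1, p=-4
After step 2 (ABS(n)): n=1, p=-4
After step 3 (SQUARE(n)): n=1, p=-4
After step 4 (DOUBLE(p)): n=1, p=-8
After step 5 (ADD(n, p)): n=-7, p=-8
After step 6 (DOUBLE(n)): n=-14, p=-8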